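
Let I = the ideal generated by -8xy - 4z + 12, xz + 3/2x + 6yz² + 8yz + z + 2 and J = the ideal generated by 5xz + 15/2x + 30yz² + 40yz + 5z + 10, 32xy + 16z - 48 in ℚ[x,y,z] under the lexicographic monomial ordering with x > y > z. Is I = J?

For a fixed monomial order, each ideal has a unique reduced Gröbner basis; comparing bases decides equality.
Buchberger on the first generating set:
f_1 = -8xy - 4z + 12, LT = xy.
f_2 = xz + 3/2x + 6yz² + 8yz + z + 2, LT = xz.

S(f_1,f_2): lcm = xyz. S = -3/2xy - 6y²z² - 8y²z - yz - 2y + ½z² - 3/2z.
  reduce S modulo (f_1, f_2):
  remainder -6y²z² - 8y²z - yz - 2y + ½z² - ¾z - 9/4 ≠ 0; add g_3 = -6y²z² - 8y²z - yz - 2y + ½z² - ¾z - 9/4 to the basis.

The other S-polynomials (S(f_1,g_3), S(f_2,g_3)) all reduce to 0 modulo the current basis, so we have a Gröbner basis.
Inter-reduce: drop elements whose leading term is divisible by another's, tail-reduce, and make monic.
Reduced Gröbner basis: {xy + ½z - 3/2, xz + 3/2x + 6yz² + 8yz + z + 2, y²z² + 4/3y²z + ⅙yz + ⅓y - 1/12z² + ⅛z + ⅜}.

Buchberger on the second generating set:
h_1 = 5xz + 15/2x + 30yz² + 40yz + 5z + 10, LT = xz.
h_2 = 32xy + 16z - 48, LT = xy.

S(h_1,h_2): lcm = xyz. S = 3/2xy + 6y²z² + 8y²z + yz + 2y - ½z² + 3/2z.
  reduce S modulo (h_1, h_2):
  remainder 6y²z² + 8y²z + yz + 2y - ½z² + ¾z + 9/4 ≠ 0; add k_3 = 6y²z² + 8y²z + yz + 2y - ½z² + ¾z + 9/4 to the basis.

The other S-polynomials (S(h_1,k_3), S(h_2,k_3)) all reduce to 0 modulo the current basis, so we have a Gröbner basis.
Inter-reduce: drop elements whose leading term is divisible by another's, tail-reduce, and make monic.
Reduced Gröbner basis: {xy + ½z - 3/2, xz + 3/2x + 6yz² + 8yz + z + 2, y²z² + 4/3y²z + ⅙yz + ⅓y - 1/12z² + ⅛z + ⅜}.

The two bases agree; hence the ideals are identical.
The choice of monomial ordering does not affect the verdict — as long as both bases are computed under the same ordering, their equality decides ideal equality.

Yes, the ideals are equal.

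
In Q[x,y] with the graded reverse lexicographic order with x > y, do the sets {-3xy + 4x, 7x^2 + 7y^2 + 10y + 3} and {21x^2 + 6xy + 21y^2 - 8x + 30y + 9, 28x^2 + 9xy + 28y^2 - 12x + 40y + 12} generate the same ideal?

Equality of ideals is decidable: compute both reduced Gröbner bases (unique for the ordering) and check whether they agree.
Buchberger on the first generating set:
f_1 = -3xy + 4x, LT = xy.
f_2 = 7x^2 + 7y^2 + 10y + 3, LT = x^2.

S(f_1,f_2): lcm = x^2y. S = -y^3 - 4/3x^2 - 10/7y^2 - 3/7y.
  reduce S modulo (f_1, f_2):
  remainder -y^3 - 2/21y^2 + 31/21y + 4/7 ≠ 0; add g_3 = -y^3 - 2/21y^2 + 31/21y + 4/7 to the basis.

The other S-polynomials (S(f_1,g_3), S(f_2,g_3)) all reduce to 0 modulo the current basis, so we have a Gröbner basis.
Inter-reduce: drop elements whose leading term is divisible by another's, tail-reduce, and make monic.
Reduced Gröbner basis: {y^3 + 2/21y^2 - 31/21y - 4/7, x^2 + y^2 + 10/7y + 3/7, xy - 4/3x}.

Buchberger on the second generating set:
h_1 = 21x^2 + 6xy + 21y^2 - 8x + 30y + 9, LT = x^2.
h_2 = 28x^2 + 9xy + 28y^2 - 12x + 40y + 12, LT = x^2.

S(h_1,h_2): lcm = x^2. S = -1/28xy + 1/21x.
  reduce S modulo (h_1, h_2):
  remainder -1/28xy + 1/21x ≠ 0; add k_3 = -1/28xy + 1/21x to the basis.

S(h_1,k_3): lcm = x^2y. S = 2/7xy^2 + y^3 + 4/3x^2 - 8/21xy + 10/7y^2 + 3/7y.
  reduce S modulo (h_1, h_2, k_3):
  remainder y^3 + 2/21y^2 - 31/21y - 4/7 ≠ 0; add k_4 = y^3 + 2/21y^2 - 31/21y - 4/7 to the basis.

The other S-polynomials (S(h_2,k_3), S(h_1,k_4), S(h_2,k_4), S(k_3,k_4)) all reduce to 0 modulo the current basis, so we have a Gröbner basis.
Inter-reduce: drop elements whose leading term is divisible by another's, tail-reduce, and make monic.
Reduced Gröbner basis: {y^3 + 2/21y^2 - 31/21y - 4/7, x^2 + y^2 + 10/7y + 3/7, xy - 4/3x}.

The two bases agree; hence the ideals are identical.

Yes, the ideals are equal.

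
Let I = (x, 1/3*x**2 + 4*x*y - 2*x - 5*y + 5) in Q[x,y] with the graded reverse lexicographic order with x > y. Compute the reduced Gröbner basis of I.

G = {x, y - 1}

f_1 = x, LT = x.
f_2 = 1/3*x**2 + 4*x*y - 2*x - 5*y + 5, LT = x**2.

S(f_1,f_2): lcm = x**2. S = -12*x*y + 6*x + 15*y - 15.
  leading term x*y: subtract (-12*y)·f_1 from -12*x*y + 6*x + 15*y - 15 → 6*x + 15*y - 15
  leading term x: subtract (6)·f_1 from 6*x + 15*y - 15 → 15*y - 15
  leading term y: no divisor's leading term divides it; move 15*y to the remainder.
  leading term 1: no divisor's leading term divides it; move -15 to the remainder.
  remainder 15*y - 15 ≠ 0; add g_3 = 15*y - 15 to the basis.

The other S-polynomials (S(f_1,g_3), S(f_2,g_3)) all reduce to 0 modulo the current basis, so we have a Gröbner basis.
Inter-reduce: drop elements whose leading term is divisible by another's, tail-reduce, and make monic.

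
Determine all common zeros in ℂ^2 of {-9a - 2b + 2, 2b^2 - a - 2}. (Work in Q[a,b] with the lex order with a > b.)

{(38/81, -10/9), (0, 1)}

Compute a lex Gröbner basis by Buchberger's algorithm.
f_1 = -9a - 2b + 2, LT = a.
f_2 = -a + 2b^2 - 2, LT = a.

S(f_1,f_2): lcm = a. S = 2b^2 + 2/9b - 20/9.
  leading term b^2: no divisor's leading term divides it; move 2b^2 to the remainder.
  leading term b: no divisor's leading term divides it; move 2/9b to the remainder.
  leading term 1: no divisor's leading term divides it; move -20/9 to the remainder.
  remainder 2b^2 + 2/9b - 20/9 ≠ 0; add h_3 = 2b^2 + 2/9b - 20/9 to the basis.

S(f_1,h_3): leading monomials are coprime, so the S-polynomial reduces to 0 (Buchberger's first criterion).
S(f_2,h_3): leading monomials are coprime, so the S-polynomial reduces to 0 (Buchberger's first criterion).
Every S-polynomial of the final basis reduces to 0, so we have a Gröbner basis.
Inter-reduce: drop elements whose leading term is divisible by another's, tail-reduce, and make monic.
Reduced Gröbner basis: {a + 2/9b - 2/9, b^2 + 1/9b - 10/9}.

The lex basis is triangular: the last element involves only b. Solving b^2 + 1/9b - 10/9 = 0 gives b ∈ {-10/9, 1}; substituting each value into the earlier elements determines the remaining variables.
  b = -10/9: the earlier basis element becomes a - 38/81 = 0, giving a = 38/81 — point (38/81, -10/9).
  b = 1: the earlier basis element becomes a = 0, giving a = 0 — point (0, 1).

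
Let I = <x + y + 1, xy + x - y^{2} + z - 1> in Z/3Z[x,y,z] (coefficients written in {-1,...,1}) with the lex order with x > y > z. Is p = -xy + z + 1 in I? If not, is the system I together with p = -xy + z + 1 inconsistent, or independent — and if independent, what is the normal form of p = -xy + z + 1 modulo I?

-xy + z + 1 lies in I (it reduces to 0).

First compute the reduced Gröbner basis of I by Buchberger's algorithm.
f_1 = x + y + 1, LT = x.
f_2 = xy + x - y^{2} + z - 1, LT = xy.

S(f_1,f_2): lcm = xy. S = -x - y^{2} + y - z + 1.
  leading term x: subtract (-1)·f_1 from -x - y^{2} + y - z + 1 → -y^{2} - y - z - 1
  leading term y^{2}: no divisor's leading term divides it; move -y^{2} to the remainder.
  leading term y: no divisor's leading term divides it; move -y to the remainder.
  leading term z: no divisor's leading term divides it; move -z to the remainder.
  leading term 1: no divisor's leading term divides it; move -1 to the remainder.
  remainder -y^{2} - y - z - 1 ≠ 0; add h_3 = -y^{2} - y - z - 1 to the basis.

S(f_1,h_3): leading monomials are coprime, so the S-polynomial reduces to 0 (Buchberger's first criterion).
S(f_2,h_3): lcm = xy^{2}. S = -xz - x - y^{3} + yz - y.
  leading term xz: subtract (-z)·f_1 from -xz - x - y^{3} + yz - y → -x - y^{3} - yz - y + z
  leading term x: subtract (-1)·f_1 from -x - y^{3} - yz - y + z → -y^{3} - yz + z + 1
  leading term y^{3}: subtract (y)·h_3 from -y^{3} - yz + z + 1 → y^{2} + y + z + 1
  leading term y^{2}: subtract (-1)·h_3 from y^{2} + y + z + 1 → 0
  remainder 0.

Every S-polynomial of the final basis reduces to 0, so we have a Gröbner basis.
Inter-reduce: drop elements whose leading term is divisible by another's, tail-reduce, and make monic.
Reduced Gröbner basis: {x + y + 1, y^{2} + y + z + 1}.
Label its elements g_1 = x + y + 1, g_2 = y^{2} + y + z + 1.

Reduce p = -xy + z + 1 modulo G:
  leading term xy: subtract (-y)·g_1 from -xy + z + 1 → y^{2} + y + z + 1
  leading term y^{2}: subtract (1)·g_2 from y^{2} + y + z + 1 → 0
  normal form = 0.
Since the normal form is 0, p ∈ I.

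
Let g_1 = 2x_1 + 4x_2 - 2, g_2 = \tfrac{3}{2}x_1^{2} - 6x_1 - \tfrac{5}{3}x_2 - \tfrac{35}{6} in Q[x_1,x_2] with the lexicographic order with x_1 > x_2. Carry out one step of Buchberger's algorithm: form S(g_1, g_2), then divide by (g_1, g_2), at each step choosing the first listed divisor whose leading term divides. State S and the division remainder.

S(g_1, g_2) = 2x_1x_2 + 3x_1 + \tfrac{10}{9}x_2 + \tfrac{35}{9}; remainder on division = -4x_2^{2} - \tfrac{26}{9}x_2 + \tfrac{62}{9}.

lcm(LM(g_1), LM(g_2)) = x_1^{2}.
S = (lcm/LT(g_1))·g_1 − (lcm/LT(g_2))·g_2 = 2x_1x_2 + 3x_1 + \tfrac{10}{9}x_2 + \tfrac{35}{9}.
Reduce S modulo (g_1, g_2) in that order:
  leading term x_1x_2: subtract (x_2)·g_1 from 2x_1x_2 + 3x_1 + \tfrac{10}{9}x_2 + \tfrac{35}{9} → 3x_1 - 4x_2^{2} + \tfrac{28}{9}x_2 + \tfrac{35}{9}
  leading term x_1: subtract (\tfrac{3}{2})·g_1 from 3x_1 - 4x_2^{2} + \tfrac{28}{9}x_2 + \tfrac{35}{9} → -4x_2^{2} - \tfrac{26}{9}x_2 + \tfrac{62}{9}
  leading term x_2^{2}: no divisor's leading term divides it; move -4x_2^{2} to the remainder.
  leading term x_2: no divisor's leading term divides it; move -\tfrac{26}{9}x_2 to the remainder.
  leading term 1: no divisor's leading term divides it; move \tfrac{62}{9} to the remainder.
The remainder -4x_2^{2} - \tfrac{26}{9}x_2 + \tfrac{62}{9} is nonzero, so it would be added as the next basis element.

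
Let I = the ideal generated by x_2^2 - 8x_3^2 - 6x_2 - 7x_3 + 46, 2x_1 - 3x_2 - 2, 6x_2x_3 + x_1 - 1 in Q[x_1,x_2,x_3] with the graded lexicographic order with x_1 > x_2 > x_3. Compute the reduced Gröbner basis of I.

f_1 = x_2^2 - 8x_3^2 - 6x_2 - 7x_3 + 46, LT = x_2^2.
f_2 = 2x_1 - 3x_2 - 2, LT = x_1.
f_3 = 6x_2x_3 + x_1 - 1, LT = x_2x_3.

S(f_1,f_3): lcm = x_2^2x_3. S = -8x_3^3 - 1/6x_1x_2 - 6x_2x_3 - 7x_3^2 + 1/6x_2 + 46x_3.
  reduce S modulo (f_1, f_2, f_3):
  remainder -8x_3^3 - 9x_3^2 + 177/4x_3 + 23/2 ≠ 0; add g_4 = -8x_3^3 - 9x_3^2 + 177/4x_3 + 23/2 to the basis.

The other S-polynomials (S(f_1,f_2), S(f_2,f_3), S(f_1,g_4), S(f_2,g_4), S(f_3,g_4)) all reduce to 0 modulo the current basis, so we have a Gröbner basis.

G = {x_3^3 + 9/8x_3^2 - 177/32x_3 - 23/16, x_2^2 - 8x_3^2 - 6x_2 - 7x_3 + 46, x_2x_3 + 1/4x_2, x_1 - 3/2x_2 - 1}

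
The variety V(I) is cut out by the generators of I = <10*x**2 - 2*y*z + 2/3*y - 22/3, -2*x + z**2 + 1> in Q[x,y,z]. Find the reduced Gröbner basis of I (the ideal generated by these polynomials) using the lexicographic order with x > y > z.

f_1 = 10*x**2 - 2*y*z + 2/3*y - 22/3, LT = x**2.
f_2 = -2*x + z**2 + 1, LT = x.

S(f_1,f_2): lcm = x**2. S = 1/2*x*z**2 + 1/2*x - 1/5*y*z + 1/15*y - 11/15.
  leading term x*z**2: subtract (-1/4*z**2)·f_2 from 1/2*x*z**2 + 1/2*x - 1/5*y*z + 1/15*y - 11/15 → 1/2*x - 1/5*y*z + 1/15*y + 1/4*z**4 + 1/4*z**2 - 11/15
  leading term x: subtract (-1/4)·f_2 from 1/2*x - 1/5*y*z + 1/15*y + 1/4*z**4 + 1/4*z**2 - 11/15 → -1/5*y*z + 1/15*y + 1/4*z**4 + 1/2*z**2 - 29/60
  leading term y*z: no divisor's leading term divides it; move -1/5*y*z to the remainder.
  leading term y: no divisor's leading term divides it; move 1/15*y to the remainder.
  leading term z**4: no divisor's leading term divides it; move 1/4*z**4 to the remainder.
  leading term z**2: no divisor's leading term divides it; move 1/2*z**2 to the remainder.
  leading term 1: no divisor's leading term divides it; move -29/60 to the remainder.
  remainder -1/5*y*z + 1/15*y + 1/4*z**4 + 1/2*z**2 - 29/60 ≠ 0; add g_3 = -1/5*y*z + 1/15*y + 1/4*z**4 + 1/2*z**2 - 29/60 to the basis.

The other S-polynomials (S(f_1,g_3), S(f_2,g_3)) all reduce to 0 modulo the current basis, so we have a Gröbner basis.
Inter-reduce: drop elements whose leading term is divisible by another's, tail-reduce, and make monic.

G = {x - 1/2*z**2 - 1/2, y*z - 1/3*y - 5/4*z**4 - 5/2*z**2 + 29/12}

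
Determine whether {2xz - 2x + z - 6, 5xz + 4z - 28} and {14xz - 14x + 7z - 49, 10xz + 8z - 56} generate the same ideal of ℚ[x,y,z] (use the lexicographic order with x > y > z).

For a fixed monomial order, each ideal has a unique reduced Gröbner basis; comparing bases decides equality.
Buchberger on the first generating set:
f_1 = 2xz - 2x + z - 6, LT = xz.
f_2 = 5xz + 4z - 28, LT = xz.

S(f_1,f_2): lcm = xz. S = -x - 3/10z + 13/5.
  leading term x: no divisor's leading term divides it; move -x to the remainder.
  leading term z: no divisor's leading term divides it; move -3/10z to the remainder.
  leading term 1: no divisor's leading term divides it; move 13/5 to the remainder.
  remainder -x - 3/10z + 13/5 ≠ 0; add g_3 = -x - 3/10z + 13/5 to the basis.

S(f_1,g_3): lcm = xz. S = -x - 3/10z² + 31/10z - 3.
  leading term x: subtract (1)·g_3 from -x - 3/10z² + 31/10z - 3 → -3/10z² + 17/5z - 28/5
  leading term z²: no divisor's leading term divides it; move -3/10z² to the remainder.
  leading term z: no divisor's leading term divides it; move 17/5z to the remainder.
  leading term 1: no divisor's leading term divides it; move -28/5 to the remainder.
  remainder -3/10z² + 17/5z - 28/5 ≠ 0; add g_4 = -3/10z² + 17/5z - 28/5 to the basis.

The other S-polynomials (S(f_2,g_3), S(f_1,g_4), S(f_2,g_4), S(g_3,g_4)) all reduce to 0 modulo the current basis, so we have a Gröbner basis.
Inter-reduce: drop elements whose leading term is divisible by another's, tail-reduce, and make monic.
Reduced Gröbner basis: {x + 3/10z - 13/5, z² - 34/3z + 56/3}.

Buchberger on the second generating set:
h_1 = 14xz - 14x + 7z - 49, LT = xz.
h_2 = 10xz + 8z - 56, LT = xz.

S(h_1,h_2): lcm = xz. S = -x - 3/10z + 21/10.
  leading term x: no divisor's leading term divides it; move -x to the remainder.
  leading term z: no divisor's leading term divides it; move -3/10z to the remainder.
  leading term 1: no divisor's leading term divides it; move 21/10 to the remainder.
  remainder -x - 3/10z + 21/10 ≠ 0; add k_3 = -x - 3/10z + 21/10 to the basis.

S(h_1,k_3): lcm = xz. S = -x - 3/10z² + 13/5z - 7/2.
  leading term x: subtract (1)·k_3 from -x - 3/10z² + 13/5z - 7/2 → -3/10z² + 29/10z - 28/5
  leading term z²: no divisor's leading term divides it; move -3/10z² to the remainder.
  leading term z: no divisor's leading term divides it; move 29/10z to the remainder.
  leading term 1: no divisor's leading term divides it; move -28/5 to the remainder.
  remainder -3/10z² + 29/10z - 28/5 ≠ 0; add k_4 = -3/10z² + 29/10z - 28/5 to the basis.

The other S-polynomials (S(h_2,k_3), S(h_1,k_4), S(h_2,k_4), S(k_3,k_4)) all reduce to 0 modulo the current basis, so we have a Gröbner basis.
Inter-reduce: drop elements whose leading term is divisible by another's, tail-reduce, and make monic.
Reduced Gröbner basis: {x + 3/10z - 21/10, z² - 29/3z + 56/3}.

Since the reduced bases disagree, the two ideals are not the same.

No, the ideals differ.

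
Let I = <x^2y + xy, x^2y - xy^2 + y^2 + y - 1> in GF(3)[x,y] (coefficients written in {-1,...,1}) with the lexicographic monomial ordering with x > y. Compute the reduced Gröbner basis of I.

G = {x + y^2 + y - 1, y^4 - y^3 + y^2 - 1}

f_1 = x^2y + xy, LT = x^2y.
f_2 = x^2y - xy^2 + y^2 + y - 1, LT = x^2y.

S(f_1,f_2): lcm = x^2y. S = xy^2 + xy - y^2 - y + 1.
  reduce S modulo (f_1, f_2):
  remainder xy^2 + xy - y^2 - y + 1 ≠ 0; add g_3 = xy^2 + xy - y^2 - y + 1 to the basis.

S(f_1,g_3): lcm = x^2y^2. S = -x^2y - xy^2 + xy - x.
  reduce S modulo (f_1, f_2, g_3):
  remainder -x - y^2 - y + 1 ≠ 0; add g_4 = -x - y^2 - y + 1 to the basis.

S(g_3,g_4): lcm = xy^2. S = xy - y^4 - y^3 - y + 1.
  reduce S modulo (f_1, f_2, g_3, g_4):
  remainder -y^4 + y^3 - y^2 + 1 ≠ 0; add g_5 = -y^4 + y^3 - y^2 + 1 to the basis.

The other S-polynomials (S(f_2,g_3), S(f_1,g_4), S(f_2,g_4), S(f_1,g_5), S(f_2,g_5), S(g_3,g_5), S(g_4,g_5)) all reduce to 0 modulo the current basis, so we have a Gröbner basis.
Inter-reduce: drop elements whose leading term is divisible by another's, tail-reduce, and make monic.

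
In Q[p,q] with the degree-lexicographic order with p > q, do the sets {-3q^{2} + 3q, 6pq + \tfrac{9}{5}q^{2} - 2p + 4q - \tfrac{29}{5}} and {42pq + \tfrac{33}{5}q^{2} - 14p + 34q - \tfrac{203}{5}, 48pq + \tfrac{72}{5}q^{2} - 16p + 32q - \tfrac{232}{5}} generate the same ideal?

Two ideals are equal iff their reduced Gröbner bases coincide (the reduced basis is unique for a fixed ordering).
Buchberger on the first generating set:
f_1 = -3q^{2} + 3q, LT = q^{2}.
f_2 = 6pq + \tfrac{9}{5}q^{2} - 2p + 4q - \tfrac{29}{5}, LT = pq.

S(f_1,f_2): lcm = pq^{2}. S = -\tfrac{3}{10}q^{3} - \tfrac{2}{3}pq - \tfrac{2}{3}q^{2} + \tfrac{29}{30}q.
  leading term q^{3}: subtract (\tfrac{1}{10}q)·f_1 from -\tfrac{3}{10}q^{3} - \tfrac{2}{3}pq - \tfrac{2}{3}q^{2} + \tfrac{29}{30}q → -\tfrac{2}{3}pq - \tfrac{29}{30}q^{2} + \tfrac{29}{30}q
  leading term pq: subtract (-\tfrac{1}{9})·f_2 from -\tfrac{2}{3}pq - \tfrac{29}{30}q^{2} + \tfrac{29}{30}q → -\tfrac{23}{30}q^{2} - \tfrac{2}{9}p + \tfrac{127}{90}q - \tfrac{29}{45}
  leading term q^{2}: subtract (\tfrac{23}{90})·f_1 from -\tfrac{23}{30}q^{2} - \tfrac{2}{9}p + \tfrac{127}{90}q - \tfrac{29}{45} → -\tfrac{2}{9}p + \tfrac{29}{45}q - \tfrac{29}{45}
  leading term p: no divisor's leading term divides it; move -\tfrac{2}{9}p to the remainder.
  leading term q: no divisor's leading term divides it; move \tfrac{29}{45}q to the remainder.
  leading term 1: no divisor's leading term divides it; move -\tfrac{29}{45} to the remainder.
  remainder -\tfrac{2}{9}p + \tfrac{29}{45}q - \tfrac{29}{45} ≠ 0; add g_3 = -\tfrac{2}{9}p + \tfrac{29}{45}q - \tfrac{29}{45} to the basis.

S(f_1,g_3): leading monomials are coprime, so the S-polynomial reduces to 0 (Buchberger's first criterion).
S(f_2,g_3): lcm = pq. S = \tfrac{16}{5}q^{2} - \tfrac{1}{3}p - \tfrac{67}{30}q - \tfrac{29}{30}.
  leading term q^{2}: subtract (-\tfrac{16}{15})·f_1 from \tfrac{16}{5}q^{2} - \tfrac{1}{3}p - \tfrac{67}{30}q - \tfrac{29}{30} → -\tfrac{1}{3}p + \tfrac{29}{30}q - \tfrac{29}{30}
  leading term p: subtract (\tfrac{3}{2})·g_3 from -\tfrac{1}{3}p + \tfrac{29}{30}q - \tfrac{29}{30} → 0
  remainder 0.

Every S-polynomial of the final basis reduces to 0, so we have a Gröbner basis.
Inter-reduce: drop elements whose leading term is divisible by another's, tail-reduce, and make monic.
Reduced Gröbner basis: {q^{2} - q, p - \tfrac{29}{10}q + \tfrac{29}{10}}.

Buchberger on the second generating set:
h_1 = 42pq + \tfrac{33}{5}q^{2} - 14p + 34q - \tfrac{203}{5}, LT = pq.
h_2 = 48pq + \tfrac{72}{5}q^{2} - 16p + 32q - \tfrac{232}{5}, LT = pq.

S(h_1,h_2): lcm = pq. S = -\tfrac{1}{7}q^{2} + \tfrac{1}{7}q.
  leading term q^{2}: no divisor's leading term divides it; move -\tfrac{1}{7}q^{2} to the remainder.
  leading term q: no divisor's leading term divides it; move \tfrac{1}{7}q to the remainder.
  remainder -\tfrac{1}{7}q^{2} + \tfrac{1}{7}q ≠ 0; add k_3 = -\tfrac{1}{7}q^{2} + \tfrac{1}{7}q to the basis.

S(h_1,k_3): lcm = pq^{2}. S = \tfrac{11}{70}q^{3} + \tfrac{2}{3}pq + \tfrac{17}{21}q^{2} - \tfrac{29}{30}q.
  leading term q^{3}: subtract (-\tfrac{11}{10}q)·k_3 from \tfrac{11}{70}q^{3} + \tfrac{2}{3}pq + \tfrac{17}{21}q^{2} - \tfrac{29}{30}q → \tfrac{2}{3}pq + \tfrac{29}{30}q^{2} - \tfrac{29}{30}q
  leading term pq: subtract (\tfrac{1}{63})·h_1 from \tfrac{2}{3}pq + \tfrac{29}{30}q^{2} - \tfrac{29}{30}q → \tfrac{181}{210}q^{2} + \tfrac{2}{9}p - \tfrac{949}{630}q + \tfrac{29}{45}
  leading term q^{2}: subtract (-\tfrac{181}{30})·k_3 from \tfrac{181}{210}q^{2} + \tfrac{2}{9}p - \tfrac{949}{630}q + \tfrac{29}{45} → \tfrac{2}{9}p - \tfrac{29}{45}q + \tfrac{29}{45}
  leading term p: no divisor's leading term divides it; move \tfrac{2}{9}p to the remainder.
  leading term q: no divisor's leading term divides it; move -\tfrac{29}{45}q to the remainder.
  leading term 1: no divisor's leading term divides it; move \tfrac{29}{45} to the remainder.
  remainder \tfrac{2}{9}p - \tfrac{29}{45}q + \tfrac{29}{45} ≠ 0; add k_4 = \tfrac{2}{9}p - \tfrac{29}{45}q + \tfrac{29}{45} to the basis.

S(h_2,k_3): lcm = pq^{2}. S = \tfrac{3}{10}q^{3} + \tfrac{2}{3}pq + \tfrac{2}{3}q^{2} - \tfrac{29}{30}q.
  leading term q^{3}: subtract (-\tfrac{21}{10}q)·k_3 from \tfrac{3}{10}q^{3} + \tfrac{2}{3}pq + \tfrac{2}{3}q^{2} - \tfrac{29}{30}q → \tfrac{2}{3}pq + \tfrac{29}{30}q^{2} - \tfrac{29}{30}q
  leading term pq: subtract (\tfrac{1}{63})·h_1 from \tfrac{2}{3}pq + \tfrac{29}{30}q^{2} - \tfrac{29}{30}q → \tfrac{181}{210}q^{2} + \tfrac{2}{9}p - \tfrac{949}{630}q + \tfrac{29}{45}
  leading term q^{2}: subtract (-\tfrac{181}{30})·k_3 from \tfrac{181}{210}q^{2} + \tfrac{2}{9}p - \tfrac{949}{630}q + \tfrac{29}{45} → \tfrac{2}{9}p - \tfrac{29}{45}q + \tfrac{29}{45}
  leading term p: subtract (1)·k_4 from \tfrac{2}{9}p - \tfrac{29}{45}q + \tfrac{29}{45} → 0
  remainder 0.

S(h_1,k_4): lcm = pq. S = \tfrac{107}{35}q^{2} - \tfrac{1}{3}p - \tfrac{439}{210}q - \tfrac{29}{30}.
  leading term q^{2}: subtract (-\tfrac{107}{5})·k_3 from \tfrac{107}{35}q^{2} - \tfrac{1}{3}p - \tfrac{439}{210}q - \tfrac{29}{30} → -\tfrac{1}{3}p + \tfrac{29}{30}q - \tfrac{29}{30}
  leading term p: subtract (-\tfrac{3}{2})·k_4 from -\tfrac{1}{3}p + \tfrac{29}{30}q - \tfrac{29}{30} → 0
  remainder 0.

S(h_2,k_4): lcm = pq. S = \tfrac{16}{5}q^{2} - \tfrac{1}{3}p - \tfrac{67}{30}q - \tfrac{29}{30}.
  leading term q^{2}: subtract (-\tfrac{112}{5})·k_3 from \tfrac{16}{5}q^{2} - \tfrac{1}{3}p - \tfrac{67}{30}q - \tfrac{29}{30} → -\tfrac{1}{3}p + \tfrac{29}{30}q - \tfrac{29}{30}
  leading term p: subtract (-\tfrac{3}{2})·k_4 from -\tfrac{1}{3}p + \tfrac{29}{30}q - \tfrac{29}{30} → 0
  remainder 0.

S(k_3,k_4): leading monomials are coprime, so the S-polynomial reduces to 0 (Buchberger's first criterion).
Every S-polynomial of the final basis reduces to 0, so we have a Gröbner basis.
Inter-reduce: drop elements whose leading term is divisible by another's, tail-reduce, and make monic.
Reduced Gröbner basis: {q^{2} - q, p - \tfrac{29}{10}q + \tfrac{29}{10}}.

These coincide, so the ideals are equal.

Yes, the ideals are equal.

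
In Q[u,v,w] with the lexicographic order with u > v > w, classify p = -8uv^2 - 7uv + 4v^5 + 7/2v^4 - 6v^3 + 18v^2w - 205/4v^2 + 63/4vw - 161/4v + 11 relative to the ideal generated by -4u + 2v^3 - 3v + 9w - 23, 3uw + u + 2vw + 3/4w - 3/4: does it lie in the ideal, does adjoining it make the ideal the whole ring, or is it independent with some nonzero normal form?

Adjoining -8uv^2 - 7uv + 4v^5 + 7/2v^4 - 6v^3 + 18v^2w - 205/4v^2 + 63/4vw - 161/4v + 11 makes the ideal the whole ring: the system is inconsistent.

First compute the reduced Gröbner basis of I by Buchberger's algorithm.
f_1 = -4u + 2v^3 - 3v + 9w - 23, LT = u.
f_2 = 3uw + u + 2vw + 3/4w - 3/4, LT = uw.

S(f_1,f_2): lcm = uw. S = -1/3u - 1/2v^3w + 1/12vw - 9/4w^2 + 11/2w + 1/4.
  leading term u: subtract (1/12)·f_1 from -1/3u - 1/2v^3w + 1/12vw - 9/4w^2 + 11/2w + 1/4 → -1/2v^3w - 1/6v^3 + 1/12vw + 1/4v - 9/4w^2 + 19/4w + 13/6
  leading term v^3w: no divisor's leading term divides it; move -1/2v^3w to the remainder.
  leading term v^3: no divisor's leading term divides it; move -1/6v^3 to the remainder.
  leading term vw: no divisor's leading term divides it; move 1/12vw to the remainder.
  leading term v: no divisor's leading term divides it; move 1/4v to the remainder.
  leading term w^2: no divisor's leading term divides it; move -9/4w^2 to the remainder.
  leading term w: no divisor's leading term divides it; move 19/4w to the remainder.
  leading term 1: no divisor's leading term divides it; move 13/6 to the remainder.
  remainder -1/2v^3w - 1/6v^3 + 1/12vw + 1/4v - 9/4w^2 + 19/4w + 13/6 ≠ 0; add h_3 = -1/2v^3w - 1/6v^3 + 1/12vw + 1/4v - 9/4w^2 + 19/4w + 13/6 to the basis.

The other S-polynomials (S(f_1,h_3), S(f_2,h_3)) all reduce to 0 modulo the current basis, so we have a Gröbner basis.
Inter-reduce: drop elements whose leading term is divisible by another's, tail-reduce, and make monic.
Reduced Gröbner basis: {u - 1/2v^3 + 3/4v - 9/4w + 23/4, v^3w + 1/3v^3 - 1/6vw - 1/2v + 9/2w^2 - 19/2w - 13/3}.
Label its elements g_1 = u - 1/2v^3 + 3/4v - 9/4w + 23/4, g_2 = v^3w + 1/3v^3 - 1/6vw - 1/2v + 9/2w^2 - 19/2w - 13/3.

Reduce p = -8uv^2 - 7uv + 4v^5 + 7/2v^4 - 6v^3 + 18v^2w - 205/4v^2 + 63/4vw - 161/4v + 11 modulo G:
  leading term uv^2: subtract (-8v^2)·g_1 from -8uv^2 - 7uv + 4v^5 + 7/2v^4 - 6v^3 + 18v^2w - 205/4v^2 + 63/4vw - 161/4v + 11 → -7uv + 7/2v^4 - 21/4v^2 + 63/4vw - 161/4v + 11
  leading term uv: subtract (-7v)·g_1 from -7uv + 7/2v^4 - 21/4v^2 + 63/4vw - 161/4v + 11 → 11
  leading term 1: no divisor's leading term divides it; move 11 to the remainder.
  normal form = 11.
The normal form is nonzero, so p ∉ I. Since p minus its normal form lies in I, I + (p) = I + (r) where r = 11; decide whether this ideal is the whole ring.
Here r = 11 is a nonzero constant, hence a unit: 1 ∈ I + (p), the Gröbner basis of I + (p) is {1}, and the enlarged system has no common solution — adjoining p is inconsistent.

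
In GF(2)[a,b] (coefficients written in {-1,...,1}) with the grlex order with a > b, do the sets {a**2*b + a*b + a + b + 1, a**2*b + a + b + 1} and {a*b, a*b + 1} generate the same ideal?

Equality of ideals is decidable: compute both reduced Gröbner bases (unique for the ordering) and check whether they agree.
Buchberger on the first generating set:
f_1 = a**2*b + a*b + a + b + 1, LT = a**2*b.
f_2 = a**2*b + a + b + 1, LT = a**2*b.

S(f_1,f_2): lcm = a**2*b. S = a*b.
  leading term a*b: no divisor's leading term divides it; move a*b to the remainder.
  remainder a*b ≠ 0; add g_3 = a*b to the basis.

S(f_1,g_3): lcm = a**2*b. S = a*b + a + b + 1.
  leading term a*b: subtract (1)·g_3 from a*b + a + b + 1 → a + b + 1
  leading term a: no divisor's leading term divides it; move a to the remainder.
  leading term b: no divisor's leading term divides it; move b to the remainder.
  leading term 1: no divisor's leading term divides it; move 1 to the remainder.
  remainder a + b + 1 ≠ 0; add g_4 = a + b + 1 to the basis.

S(f_2,g_3): lcm = a**2*b. S = a + b + 1.
  leading term a: subtract (1)·g_4 from a + b + 1 → 0
  remainder 0.

S(f_1,g_4): lcm = a**2*b. S = a*b**2 + a + b + 1.
  leading term a*b**2: subtract (b)·g_3 from a*b**2 + a + b + 1 → a + b + 1
  leading term a: subtract (1)·g_4 from a + b + 1 → 0
  remainder 0.

S(f_2,g_4): lcm = a**2*b. S = a*b**2 + a*b + a + b + 1.
  leading term a*b**2: subtract (b)·g_3 from a*b**2 + a*b + a + b + 1 → a*b + a + b + 1
  leading term a*b: subtract (1)·g_3 from a*b + a + b + 1 → a + b + 1
  leading term a: subtract (1)·g_4 from a + b + 1 → 0
  remainder 0.

S(g_3,g_4): lcm = a*b. S = b**2 + b.
  leading term b**2: no divisor's leading term divides it; move b**2 to the remainder.
  leading term b: no divisor's leading term divides it; move b to the remainder.
  remainder b**2 + b ≠ 0; add g_5 = b**2 + b to the basis.

S(f_1,g_5): lcm = a**2*b**2. S = a**2*b + a*b**2 + a*b + b**2 + b.
  leading term a**2*b: subtract (1)·f_1 from a**2*b + a*b**2 + a*b + b**2 + b → a*b**2 + b**2 + a + 1
  leading term a*b**2: subtract (b)·g_3 from a*b**2 + b**2 + a + 1 → b**2 + a + 1
  leading term b**2: subtract (1)·g_5 from b**2 + a + 1 → a + b + 1
  leading term a: subtract (1)·g_4 from a + b + 1 → 0
  remainder 0.

S(f_2,g_5): lcm = a**2*b**2. S = a**2*b + a*b + b**2 + b.
  leading term a**2*b: subtract (1)·f_1 from a**2*b + a*b + b**2 + b → b**2 + a + 1
  leading term b**2: subtract (1)·g_5 from b**2 + a + 1 → a + b + 1
  leading term a: subtract (1)·g_4 from a + b + 1 → 0
  remainder 0.

S(g_3,g_5): lcm = a*b**2. S = a*b.
  leading term a*b: subtract (1)·g_3 from a*b → 0
  remainder 0.

S(g_4,g_5): leading monomials are coprime, so the S-polynomial reduces to 0 (Buchberger's first criterion).
Every S-polynomial of the final basis reduces to 0, so we have a Gröbner basis.
Inter-reduce: drop elements whose leading term is divisible by another's, tail-reduce, and make monic.
Reduced Gröbner basis: {b**2 + b, a + b + 1}.

Buchberger on the second generating set:
h_1 = a*b, LT = a*b.
h_2 = a*b + 1, LT = a*b.

S(h_1,h_2): lcm = a*b. S = 1.
  leading term 1: no divisor's leading term divides it; move 1 to the remainder.
  remainder 1 ≠ 0; add k_3 = 1 to the basis.

S(h_1,k_3): leading monomials are coprime, so the S-polynomial reduces to 0 (Buchberger's first criterion).
S(h_2,k_3): leading monomials are coprime, so the S-polynomial reduces to 0 (Buchberger's first criterion).
Every S-polynomial of the final basis reduces to 0, so we have a Gröbner basis.
Inter-reduce: drop elements whose leading term is divisible by another's, tail-reduce, and make monic.
Reduced Gröbner basis: {1}.

The bases are distinct; the ideals are different.

No, the ideals differ.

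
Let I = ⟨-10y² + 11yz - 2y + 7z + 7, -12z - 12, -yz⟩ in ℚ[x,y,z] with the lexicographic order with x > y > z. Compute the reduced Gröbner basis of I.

G = {y, z + 1}

Buchberger's algorithm terminates because the ascending chain of leading-term ideals stabilizes.

f_1 = -10y² + 11yz - 2y + 7z + 7, LT = y².
f_2 = -12z - 12, LT = z.
f_3 = -yz, LT = yz.

S(f_1,f_3): lcm = y²z. S = -11/10yz² + ⅕yz - 7/10z² - 7/10z.
  leading term yz²: subtract (11/120yz)·f_2 from -11/10yz² + ⅕yz - 7/10z² - 7/10z → 13/10yz - 7/10z² - 7/10z
  leading term yz: subtract (-13/120y)·f_2 from 13/10yz - 7/10z² - 7/10z → -13/10y - 7/10z² - 7/10z
  leading term y: no divisor's leading term divides it; move -13/10y to the remainder.
  leading term z²: subtract (7/120z)·f_2 from -7/10z² - 7/10z → 0
  remainder -13/10y ≠ 0; add g_4 = -13/10y to the basis.

The other S-polynomials (S(f_1,f_2), S(f_2,f_3), S(f_1,g_4), S(f_2,g_4), S(f_3,g_4)) all reduce to 0 modulo the current basis, so we have a Gröbner basis.
Inter-reduce: drop elements whose leading term is divisible by another's, tail-reduce, and make monic.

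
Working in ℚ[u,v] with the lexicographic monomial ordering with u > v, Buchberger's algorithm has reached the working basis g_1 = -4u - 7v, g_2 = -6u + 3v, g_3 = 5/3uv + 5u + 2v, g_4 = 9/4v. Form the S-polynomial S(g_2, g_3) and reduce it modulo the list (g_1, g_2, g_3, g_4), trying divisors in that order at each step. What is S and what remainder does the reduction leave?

S(g_2, g_3) = -3u - ½v² - 6/5v; remainder on division = 0.

lcm(LM(g_2), LM(g_3)) = uv.
S = (lcm/LT(g_2))·g_2 − (lcm/LT(g_3))·g_3 = -3u - ½v² - 6/5v.
Reduce S modulo (g_1, g_2, g_3, g_4) in that order:
  leading term u: subtract (¾)·g_1 from -3u - ½v² - 6/5v → -½v² + 81/20v
  leading term v²: subtract (-2/9v)·g_4 from -½v² + 81/20v → 81/20v
  leading term v: subtract (9/5)·g_4 from 81/20v → 0
The remainder is 0, so this S-polynomial contributes no new basis element.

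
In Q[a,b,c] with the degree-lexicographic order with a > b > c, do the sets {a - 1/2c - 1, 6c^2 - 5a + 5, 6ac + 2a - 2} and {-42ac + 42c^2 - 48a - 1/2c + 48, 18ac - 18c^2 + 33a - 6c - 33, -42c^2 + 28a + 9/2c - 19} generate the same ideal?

Equality of ideals is decidable: compute both reduced Gröbner bases (unique for the ordering) and check whether they agree.
Buchberger on the first generating set:
f_1 = a - 1/2c - 1, LT = a.
f_2 = 6c^2 - 5a + 5, LT = c^2.
f_3 = 6ac + 2a - 2, LT = ac.

S(f_1,f_2): leading monomials are coprime, so the S-polynomial reduces to 0 (Buchberger's first criterion).
S(f_1,f_3): lcm = ac. S = -1/2c^2 - 1/3a - c + 1/3.
  leading term c^2: subtract (-1/12)·f_2 from -1/2c^2 - 1/3a - c + 1/3 → -3/4a - c + 3/4
  leading term a: subtract (-3/4)·f_1 from -3/4a - c + 3/4 → -11/8c
  leading term c: no divisor's leading term divides it; move -11/8c to the remainder.
  remainder -11/8c ≠ 0; add g_4 = -11/8c to the basis.

S(f_2,f_3): lcm = ac^2. S = -5/6a^2 - 1/3ac + 5/6a + 1/3c.
  leading term a^2: subtract (-5/6a)·f_1 from -5/6a^2 - 1/3ac + 5/6a + 1/3c → -3/4ac + 1/3c
  leading term ac: subtract (-3/4c)·f_1 from -3/4ac + 1/3c → -3/8c^2 - 5/12c
  leading term c^2: subtract (-1/16)·f_2 from -3/8c^2 - 5/12c → -5/16a - 5/12c + 5/16
  leading term a: subtract (-5/16)·f_1 from -5/16a - 5/12c + 5/16 → -55/96c
  leading term c: subtract (5/12)·g_4 from -55/96c → 0
  remainder 0.

S(f_1,g_4): leading monomials are coprime, so the S-polynomial reduces to 0 (Buchberger's first criterion).
S(f_2,g_4): lcm = c^2. S = -5/6a + 5/6.
  leading term a: subtract (-5/6)·f_1 from -5/6a + 5/6 → -5/12c
  leading term c: subtract (10/33)·g_4 from -5/12c → 0
  remainder 0.

S(f_3,g_4): lcm = ac. S = 1/3a - 1/3.
  leading term a: subtract (1/3)·f_1 from 1/3a - 1/3 → 1/6c
  leading term c: subtract (-4/33)·g_4 from 1/6c → 0
  remainder 0.

Every S-polynomial of the final basis reduces to 0, so we have a Gröbner basis.
Inter-reduce: drop elements whose leading term is divisible by another's, tail-reduce, and make monic.
Reduced Gröbner basis: {a - 1, c}.

Buchberger on the second generating set:
h_1 = -42ac + 42c^2 - 48a - 1/2c + 48, LT = ac.
h_2 = 18ac - 18c^2 + 33a - 6c - 33, LT = ac.
h_3 = -42c^2 + 28a + 9/2c - 19, LT = c^2.

S(h_1,h_2): lcm = ac. S = -29/42a + 29/84c + 29/42.
  leading term a: no divisor's leading term divides it; move -29/42a to the remainder.
  leading term c: no divisor's leading term divides it; move 29/84c to the remainder.
  leading term 1: no divisor's leading term divides it; move 29/42 to the remainder.
  remainder -29/42a + 29/84c + 29/42 ≠ 0; add k_4 = -29/42a + 29/84c + 29/42 to the basis.

S(h_1,h_3): lcm = ac^2. S = -c^3 + 2/3a^2 + 5/4ac + 1/84c^2 - 19/42a - 8/7c.
  leading term c^3: subtract (1/42c)·h_3 from -c^3 + 2/3a^2 + 5/4ac + 1/84c^2 - 19/42a - 8/7c → 2/3a^2 + 7/12ac - 2/21c^2 - 19/42a - 29/42c
  leading term a^2: subtract (-28/29a)·k_4 from 2/3a^2 + 7/12ac - 2/21c^2 - 19/42a - 29/42c → 11/12ac - 2/21c^2 + 3/14a - 29/42c
  leading term ac: subtract (-11/504)·h_1 from 11/12ac - 2/21c^2 + 3/14a - 29/42c → 23/28c^2 - 5/6a - 101/144c + 22/21
  leading term c^2: subtract (-23/1176)·h_3 from 23/28c^2 - 5/6a - 101/144c + 22/21 → -2/7a - 541/882c + 265/392
  leading term a: subtract (12/29)·k_4 from -2/7a - 541/882c + 265/392 → -667/882c + 153/392
  leading term c: no divisor's leading term divides it; move -667/882c to the remainder.
  leading term 1: no divisor's leading term divides it; move 153/392 to the remainder.
  remainder -667/882c + 153/392 ≠ 0; add k_5 = -667/882c + 153/392 to the basis.

S(h_2,h_3): lcm = ac^2. S = -c^3 + 2/3a^2 + 163/84ac - 1/3c^2 - 19/42a - 11/6c.
  leading term c^3: subtract (1/42c)·h_3 from -c^3 + 2/3a^2 + 163/84ac - 1/3c^2 - 19/42a - 11/6c → 2/3a^2 + 107/84ac - 37/84c^2 - 19/42a - 29/21c
  leading term a^2: subtract (-28/29a)·k_4 from 2/3a^2 + 107/84ac - 37/84c^2 - 19/42a - 29/21c → 45/28ac - 37/84c^2 + 3/14a - 29/21c
  leading term ac: subtract (-15/392)·h_1 from 45/28ac - 37/84c^2 + 3/14a - 29/21c → 7/6c^2 - 159/98a - 3293/2352c + 90/49
  leading term c^2: subtract (-1/36)·h_3 from 7/6c^2 - 159/98a - 3293/2352c + 90/49 → -745/882a - 2999/2352c + 2309/1764
  leading term a: subtract (745/609)·k_4 from -745/882a - 2999/2352c + 2309/1764 → -1711/1008c + 13/28
  leading term c: subtract (413/184)·k_5 from -1711/1008c + 13/28 → -4243/10304
  leading term 1: no divisor's leading term divides it; move -4243/10304 to the remainder.
  remainder -4243/10304 ≠ 0; add k_6 = -4243/10304 to the basis.

S(h_1,k_4): lcm = ac. S = -1/2c^2 + 8/7a + 85/84c - 8/7.
  leading term c^2: subtract (1/84)·h_3 from -1/2c^2 + 8/7a + 85/84c - 8/7 → 17/21a + 23/24c - 11/12
  leading term a: subtract (-34/29)·k_4 from 17/21a + 23/24c - 11/12 → 229/168c - 3/28
  leading term c: subtract (-4809/2668)·k_5 from 229/168c - 3/28 → 12729/21344
  leading term 1: subtract (-42/29)·k_6 from 12729/21344 → 0
  remainder 0.

S(h_2,k_4): lcm = ac. S = -1/2c^2 + 11/6a + 2/3c - 11/6.
  leading term c^2: subtract (1/84)·h_3 from -1/2c^2 + 11/6a + 2/3c - 11/6 → 3/2a + 103/168c - 45/28
  leading term a: subtract (-63/29)·k_4 from 3/2a + 103/168c - 45/28 → 229/168c - 3/28
  leading term c: subtract (-4809/2668)·k_5 from 229/168c - 3/28 → 12729/21344
  leading term 1: subtract (-42/29)·k_6 from 12729/21344 → 0
  remainder 0.

S(h_3,k_4): leading monomials are coprime, so the S-polynomial reduces to 0 (Buchberger's first criterion).
S(h_1,k_5): lcm = ac. S = -c^2 + 30983/18676a + 1/84c - 8/7.
  leading term c^2: subtract (1/42)·h_3 from -c^2 + 30983/18676a + 1/84c - 8/7 → 55597/56028a - 2/21c - 29/42
  leading term a: subtract (-55597/38686)·k_4 from 55597/56028a - 2/21c - 29/42 → 14975/37352c + 5637/18676
  leading term c: subtract (-943425/1779556)·k_5 from 14975/37352c + 5637/18676 → 7242801/14236448
  leading term 1: subtract (-23898/19343)·k_6 from 7242801/14236448 → 0
  remainder 0.

S(h_2,k_5): lcm = ac. S = -c^2 + 18805/8004a - 1/3c - 11/6.
  leading term c^2: subtract (1/42)·h_3 from -c^2 + 18805/8004a - 1/3c - 11/6 → 13469/8004a - 37/84c - 29/21
  leading term a: subtract (-94283/38686)·k_4 from 13469/8004a - 37/84c - 29/21 → 14975/37352c + 5637/18676
  leading term c: subtract (-943425/1779556)·k_5 from 14975/37352c + 5637/18676 → 7242801/14236448
  leading term 1: subtract (-23898/19343)·k_6 from 7242801/14236448 → 0
  remainder 0.

S(h_3,k_5): lcm = c^2. S = -2/3a + 3819/9338c + 19/42.
  leading term a: subtract (28/29)·k_4 from -2/3a + 3819/9338c + 19/42 → 2119/28014c - 3/14
  leading term c: subtract (-44499/444889)·k_5 from 2119/28014c - 3/14 → -623721/3559112
  leading term 1: subtract (8232/19343)·k_6 from -623721/3559112 → 0
  remainder 0.

S(k_4,k_5): leading monomials are coprime, so the S-polynomial reduces to 0 (Buchberger's first criterion).
S(h_1,k_6): leading monomials are coprime, so the S-polynomial reduces to 0 (Buchberger's first criterion).
S(h_2,k_6): leading monomials are coprime, so the S-polynomial reduces to 0 (Buchberger's first criterion).
S(h_3,k_6): leading monomials are coprime, so the S-polynomial reduces to 0 (Buchberger's first criterion).
S(k_4,k_6): leading monomials are coprime, so the S-polynomial reduces to 0 (Buchberger's first criterion).
S(k_5,k_6): leading monomials are coprime, so the S-polynomial reduces to 0 (Buchberger's first criterion).
Every S-polynomial of the final basis reduces to 0, so we have a Gröbner basis.
Inter-reduce: drop elements whose leading term is divisible by another's, tail-reduce, and make monic.
Reduced Gröbner basis: {1}.

The bases are distinct; the ideals are different.

No, the ideals differ.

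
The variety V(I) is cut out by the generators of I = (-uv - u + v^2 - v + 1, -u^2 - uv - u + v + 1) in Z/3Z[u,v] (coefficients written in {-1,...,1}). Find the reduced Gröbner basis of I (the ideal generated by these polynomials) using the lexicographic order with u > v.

G = {u^2 + v^2 + v, uv + u - v^2 + v - 1, v^3 + v^2 - v - 1}

f_1 = -uv - u + v^2 - v + 1, LT = uv.
f_2 = -u^2 - uv - u + v + 1, LT = u^2.

S(f_1,f_2): lcm = u^2v. S = u^2 + uv^2 - u + v^2 + v.
  reduce S modulo (f_1, f_2):
  remainder v^3 + v^2 - v - 1 ≠ 0; add g_3 = v^3 + v^2 - v - 1 to the basis.

The other S-polynomials (S(f_1,g_3), S(f_2,g_3)) all reduce to 0 modulo the current basis, so we have a Gröbner basis.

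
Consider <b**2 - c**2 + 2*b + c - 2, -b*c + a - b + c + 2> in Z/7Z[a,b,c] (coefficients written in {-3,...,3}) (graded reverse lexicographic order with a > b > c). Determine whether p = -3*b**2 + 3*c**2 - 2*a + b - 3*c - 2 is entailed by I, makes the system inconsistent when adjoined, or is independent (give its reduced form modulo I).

First compute the reduced Gröbner basis of I by Buchberger's algorithm.
f_1 = b**2 - c**2 + 2*b + c - 2, LT = b**2.
f_2 = -b*c + a - b + c + 2, LT = b*c.

S(f_1,f_2): lcm = b**2*c. S = -c**3 + a*b - b**2 + 3*b*c + c**2 + 2*b - 2*c.
  leading term c**3: no divisor's leading term divides it; move -c**3 to the remainder.
  leading term a*b: no divisor's leading term divides it; move a*b to the remainder.
  leading term b**2: subtract (-1)·f_1 from -b**2 + 3*b*c + c**2 + 2*b - 2*c → 3*b*c - 3*b - c - 2
  leading term b*c: subtract (-3)·f_2 from 3*b*c - 3*b - c - 2 → 3*a + b + 2*c - 3
  leading term a: no divisor's leading term divides it; move 3*a to the remainder.
  leading term b: no divisor's leading term divides it; move b to the remainder.
  leading term c: no divisor's leading term divides it; move 2*c to the remainder.
  leading term 1: no divisor's leading term divides it; move -3 to the remainder.
  remainder -c**3 + a*b + 3*a + b + 2*c - 3 ≠ 0; add h_3 = -c**3 + a*b + 3*a + b + 2*c - 3 to the basis.

The other S-polynomials (S(f_1,h_3), S(f_2,h_3)) all reduce to 0 modulo the current basis, so we have a Gröbner basis.
Inter-reduce: drop elements whose leading term is divisible by another's, tail-reduce, and make monic.
Reduced Gröbner basis: {c**3 - a*b - 3*a - b - 2*c + 3, b**2 - c**2 + 2*b + c - 2, b*c - a + b - c - 2}.
Label its elements g_1 = c**3 - a*b - 3*a - b - 2*c + 3, g_2 = b**2 - c**2 + 2*b + c - 2, g_3 = b*c - a + b - c - 2.

Reduce p = -3*b**2 + 3*c**2 - 2*a + b - 3*c - 2 modulo G:
  leading term b**2: subtract (-3)·g_2 from -3*b**2 + 3*c**2 - 2*a + b - 3*c - 2 → -2*a - 1
  leading term a: no divisor's leading term divides it; move -2*a to the remainder.
  leading term 1: no divisor's leading term divides it; move -1 to the remainder.
  normal form = -2*a - 1.
The normal form is nonzero, so p ∉ I. Since p minus its normal form lies in I, I + (p) = I + (r) where r = -2*a - 1; decide whether this ideal is the whole ring.
Run Buchberger on G together with r (pairs among the g_i already reduce to 0 since G is a Gröbner basis):
g_1 = c**3 - a*b - 3*a - b - 2*c + 3, LT = c**3.
g_2 = b**2 - c**2 + 2*b + c - 2, LT = b**2.
g_3 = b*c - a + b - c - 2, LT = b*c.
r = -2*a - 1, LT = a.

The S-polynomials (S(g_1,g_2), S(g_1,g_3), S(g_1,r), S(g_2,g_3), S(g_2,r), S(g_3,r)) all reduce to 0 modulo the current basis, so we have a Gröbner basis.
Inter-reduce: drop elements whose leading term is divisible by another's, tail-reduce, and make monic.
Reduced Gröbner basis: {c**3 + 3*b - 2*c + 1, b**2 - c**2 + 2*b + c - 2, b*c + b - c + 2, a - 3}.
The reduced Gröbner basis of I + (p) is {c**3 + 3*b - 2*c + 1, b**2 - c**2 + 2*b + c - 2, b*c + b - c + 2, a - 3} ≠ {1}, a proper ideal, so the enlarged system stays consistent: p is independent of I, with normal form -2*a - 1.

-3*b**2 + 3*c**2 - 2*a + b - 3*c - 2 is independent of I; its normal form modulo I is -2*a - 1.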